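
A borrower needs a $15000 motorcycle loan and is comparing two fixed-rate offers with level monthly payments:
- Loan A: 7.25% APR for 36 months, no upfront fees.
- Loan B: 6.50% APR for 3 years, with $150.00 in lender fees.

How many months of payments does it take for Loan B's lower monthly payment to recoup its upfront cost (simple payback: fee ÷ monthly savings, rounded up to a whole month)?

30 months

Loan A: monthly rate = 7.25%/12 = 0.0060417; payment = 15,000 × 0.0060417 / (1 − (1+0.0060417)^−36) = $464.87.
Loan B: monthly rate = 6.5%/12 = 0.0054167; payment = 15,000 × 0.0054167 / (1 − (1+0.0054167)^−36) = $459.74.
Monthly savings = $464.87 − $459.74 = $5.13.
Break-even = $150.00 / $5.13 = 29.24 → 30 months.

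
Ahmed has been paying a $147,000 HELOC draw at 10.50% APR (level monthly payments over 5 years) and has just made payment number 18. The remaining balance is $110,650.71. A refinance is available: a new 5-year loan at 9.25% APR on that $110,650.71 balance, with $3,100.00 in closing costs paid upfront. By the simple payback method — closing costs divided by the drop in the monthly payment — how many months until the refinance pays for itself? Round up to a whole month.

4 months

Current payment = 147,000 × 10.5%/12 / (1 − (1+0.0087500)^−60) = $3,159.60.
Refinanced payment = 110,650.71 × 0.0077083 / (1 − (1+0.0077083)^−60) = $2,310.38.
Monthly savings = $3,159.60 − $2,310.38 = $849.22.
Break-even = $3,100.00 / $849.22 = 3.65 → 4 months.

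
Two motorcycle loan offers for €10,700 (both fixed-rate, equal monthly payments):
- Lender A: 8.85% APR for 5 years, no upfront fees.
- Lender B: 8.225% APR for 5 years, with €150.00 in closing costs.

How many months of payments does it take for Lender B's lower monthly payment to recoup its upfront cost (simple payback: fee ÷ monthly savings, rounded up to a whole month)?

Lender A: at 8.85% the monthly rate is 0.0073750, so the payment is 10,700 × 0.0073750 / (1 − 1.0073750^−60) = €221.34.
Lender B: at 8.225% the monthly rate is 0.0068542, so the payment is 10,700 × 0.0068542 / (1 − 1.0068542^−60) = €218.11.
Monthly savings = €221.34 − €218.11 = €3.23.
Break-even = €150.00 / €3.23 = 46.44 → 47 months.

47 months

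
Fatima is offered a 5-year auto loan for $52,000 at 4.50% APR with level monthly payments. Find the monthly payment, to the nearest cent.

At 4.50% the monthly rate is 0.0037500, so the payment is 52,000 × 0.0037500 / (1 − 1.0037500^−60) = $969.44.

$969.44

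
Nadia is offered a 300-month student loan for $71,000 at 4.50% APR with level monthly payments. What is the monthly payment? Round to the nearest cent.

$394.64

At 4.50% the monthly rate is 0.0037500, so the payment is 71,000 × 0.0037500 / (1 − 1.0037500^−300) = $394.64.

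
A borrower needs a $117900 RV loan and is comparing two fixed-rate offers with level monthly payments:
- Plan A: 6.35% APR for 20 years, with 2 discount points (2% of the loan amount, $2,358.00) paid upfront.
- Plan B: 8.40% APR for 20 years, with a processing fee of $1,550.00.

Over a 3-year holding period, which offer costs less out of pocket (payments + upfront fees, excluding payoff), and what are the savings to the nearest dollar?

Plan A: monthly rate = 6.35%/12 = 0.0052917; payment = 117,900 × 0.0052917 / (1 − (1+0.0052917)^−240) = $868.65.
Plan B: monthly rate = 8.4%/12 = 0.0070000; payment = 117,900 × 0.0070000 / (1 − (1+0.0070000)^−240) = $1,015.71.
Over 36 months: Plan A costs 36 × $868.65 + $2,358.00 = $33,629.40; Plan B costs 36 × $1,015.71 + $1,550.00 = $38,115.56.
Plan A is cheaper by $38,115.56 − $33,629.40 = $4,486.16.

Plan A by $4,486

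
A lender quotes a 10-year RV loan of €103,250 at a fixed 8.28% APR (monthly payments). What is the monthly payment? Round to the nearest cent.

€1,268.04

Monthly rate = 8.28%/12 = 0.0069000; payment = 103,250 × 0.0069000 / (1 − (1+0.0069000)^−120) = €1,268.04.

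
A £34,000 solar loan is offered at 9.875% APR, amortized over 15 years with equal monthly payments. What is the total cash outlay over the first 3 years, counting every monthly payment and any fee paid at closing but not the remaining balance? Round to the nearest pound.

At 9.875% the monthly rate is 0.0082292, so the payment is 34,000 × 0.0082292 / (1 − 1.0082292^−180) = £362.77.
Total outlay = 36 × £362.77 = £13,059.72.

£13,060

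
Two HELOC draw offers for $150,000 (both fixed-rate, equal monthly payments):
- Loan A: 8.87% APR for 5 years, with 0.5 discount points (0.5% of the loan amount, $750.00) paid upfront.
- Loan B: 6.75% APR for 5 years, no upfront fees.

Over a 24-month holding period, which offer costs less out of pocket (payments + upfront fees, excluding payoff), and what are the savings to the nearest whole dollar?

Loan A: monthly rate = 8.87%/12 = 0.0073917; payment = 150,000 × 0.0073917 / (1 − (1+0.0073917)^−60) = $3,104.30.
Loan B: monthly rate = 6.75%/12 = 0.0056250; payment = 150,000 × 0.0056250 / (1 − (1+0.0056250)^−60) = $2,952.52.
Over 24 months: Loan A costs 24 × $3,104.30 + $750.00 = $75,253.20; Loan B costs 24 × $2,952.52 = $70,860.48.
Loan B is cheaper by $75,253.20 − $70,860.48 = $4,392.72.

Loan B by $4,393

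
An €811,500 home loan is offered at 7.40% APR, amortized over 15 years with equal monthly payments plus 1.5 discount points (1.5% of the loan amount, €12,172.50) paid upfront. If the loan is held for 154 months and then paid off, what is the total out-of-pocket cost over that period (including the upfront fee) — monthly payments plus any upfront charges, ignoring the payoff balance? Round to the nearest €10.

At 7.40% the monthly rate is 0.0061667, so the payment is 811,500 × 0.0061667 / (1 − 1.0061667^−180) = €7,476.66.
Total outlay = 154 × €7,476.66 + €12,172.50 = €1,163,578.14.

€1,163,580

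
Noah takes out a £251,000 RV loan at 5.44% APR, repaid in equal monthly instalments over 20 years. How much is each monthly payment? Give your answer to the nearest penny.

Monthly rate = 5.44%/12 = 0.0045333; payment = 251,000 × 0.0045333 / (1 − (1+0.0045333)^−240) = £1,718.10.

£1,718.10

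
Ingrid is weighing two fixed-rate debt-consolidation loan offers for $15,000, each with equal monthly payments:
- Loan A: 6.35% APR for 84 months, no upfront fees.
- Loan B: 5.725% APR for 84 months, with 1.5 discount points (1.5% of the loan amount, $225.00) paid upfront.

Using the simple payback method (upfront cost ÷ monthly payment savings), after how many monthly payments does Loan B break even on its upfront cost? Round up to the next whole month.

Loan A: at 6.35% the monthly rate is 0.0052917, so the payment is 15,000 × 0.0052917 / (1 − 1.0052917^−84) = $221.65.
Loan B: at 5.725% the monthly rate is 0.0047708, so the payment is 15,000 × 0.0047708 / (1 − 1.0047708^−84) = $217.16.
Monthly savings = $221.65 − $217.16 = $4.49.
Break-even = $225.00 / $4.49 = 50.11 → 51 months.

51 months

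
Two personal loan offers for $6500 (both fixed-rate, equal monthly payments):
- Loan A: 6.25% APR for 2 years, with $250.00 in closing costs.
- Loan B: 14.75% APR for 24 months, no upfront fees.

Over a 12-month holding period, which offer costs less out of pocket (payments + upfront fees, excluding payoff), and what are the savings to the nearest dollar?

Loan A by $57

Loan A: monthly rate = 6.25%/12 = 0.0052083; payment = 6,500 × 0.0052083 / (1 − (1+0.0052083)^−24) = $288.82.
Loan B: monthly rate = 14.75%/12 = 0.0122917; payment = 6,500 × 0.0122917 / (1 − (1+0.0122917)^−24) = $314.39.
Over 12 months: Loan A costs 12 × $288.82 + $250.00 = $3,715.84; Loan B costs 12 × $314.39 = $3,772.68.
Loan A is cheaper by $3,772.68 − $3,715.84 = $56.84.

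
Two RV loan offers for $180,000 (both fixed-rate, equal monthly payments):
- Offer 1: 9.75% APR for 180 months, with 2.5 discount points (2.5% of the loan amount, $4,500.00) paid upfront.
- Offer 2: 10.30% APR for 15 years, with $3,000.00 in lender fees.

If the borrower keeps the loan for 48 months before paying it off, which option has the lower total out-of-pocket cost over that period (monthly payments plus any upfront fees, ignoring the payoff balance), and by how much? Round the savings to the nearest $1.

Offer 1: monthly rate = 9.75%/12 = 0.0081250; payment = 180,000 × 0.0081250 / (1 − (1+0.0081250)^−180) = $1,906.85.
Offer 2: monthly rate = 10.3%/12 = 0.0085833; payment = 180,000 × 0.0085833 / (1 − (1+0.0085833)^−180) = $1,967.46.
Over 48 months: Offer 1 costs 48 × $1,906.85 + $4,500.00 = $96,028.80; Offer 2 costs 48 × $1,967.46 + $3,000.00 = $97,438.08.
Offer 1 is cheaper by $97,438.08 − $96,028.80 = $1,409.28.

Offer 1 by $1,409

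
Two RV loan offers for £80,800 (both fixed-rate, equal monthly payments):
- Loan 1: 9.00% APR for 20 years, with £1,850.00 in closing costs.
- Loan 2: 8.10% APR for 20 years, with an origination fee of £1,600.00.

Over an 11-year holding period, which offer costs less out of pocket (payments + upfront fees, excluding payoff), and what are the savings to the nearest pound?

Loan 2 by £6,335

Loan 1: at 9.00% the monthly rate is 0.0075000, so the payment is 80,800 × 0.0075000 / (1 − 1.0075000^−240) = £726.98.
Loan 2: monthly rate = 8.1%/12 = 0.0067500; payment = 80,800 × 0.0067500 / (1 − (1+0.0067500)^−240) = £680.88.
Over 132 months: Loan 1 costs 132 × £726.98 + £1,850.00 = £97,811.36; Loan 2 costs 132 × £680.88 + £1,600.00 = £91,476.16.
Loan 2 is cheaper by £97,811.36 − £91,476.16 = £6,335.20.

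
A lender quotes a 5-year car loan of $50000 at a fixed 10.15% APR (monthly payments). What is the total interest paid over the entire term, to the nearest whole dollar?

$13,963

Monthly rate = 10.15%/12 = 0.0084583; payment = 50,000 × 0.0084583 / (1 − (1+0.0084583)^−60) = $1,066.05.
Total paid = 60 × $1,066.05 = $63,963.00; interest = $63,963.00 − $50,000 = $13,963.00.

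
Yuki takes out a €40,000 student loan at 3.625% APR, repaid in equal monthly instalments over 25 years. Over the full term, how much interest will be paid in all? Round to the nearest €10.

€20,880

Monthly rate = 3.625%/12 = 0.0030208; payment = 40,000 × 0.0030208 / (1 − (1+0.0030208)^−300) = €202.94.
Total paid = 300 × €202.94 = €60,882.00; interest = €60,882.00 − €40,000 = €20,882.00.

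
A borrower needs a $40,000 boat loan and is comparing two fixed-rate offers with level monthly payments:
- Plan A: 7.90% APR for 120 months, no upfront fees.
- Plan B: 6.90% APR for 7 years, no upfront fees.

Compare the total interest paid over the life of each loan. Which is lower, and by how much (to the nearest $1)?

Plan A: monthly rate = 7.9%/12 = 0.0065833; payment = 40,000 × 0.0065833 / (1 − (1+0.0065833)^−120) = $483.20.
Total interest on Plan A = 120 × $483.20 − $40,000 = $17,984.00.
Plan B: at 6.90% the monthly rate is 0.0057500, so the payment is 40,000 × 0.0057500 / (1 − 1.0057500^−84) = $601.75.
Total interest on Plan B = 84 × $601.75 − $40,000 = $10,547.00.
Plan B is lower by $7,437.00.

Plan B by $7,437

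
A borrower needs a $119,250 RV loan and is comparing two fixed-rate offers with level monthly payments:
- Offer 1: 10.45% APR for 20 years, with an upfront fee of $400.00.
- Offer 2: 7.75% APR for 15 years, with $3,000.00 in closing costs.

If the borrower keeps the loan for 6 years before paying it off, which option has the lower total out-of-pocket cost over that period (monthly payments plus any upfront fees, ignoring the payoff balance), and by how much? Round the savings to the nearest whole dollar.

Offer 1: at 10.45% the monthly rate is 0.0087083, so the payment is 119,250 × 0.0087083 / (1 − 1.0087083^−240) = $1,186.57.
Offer 2: monthly rate = 7.75%/12 = 0.0064583; payment = 119,250 × 0.0064583 / (1 − (1+0.0064583)^−180) = $1,122.47.
Over 72 months: Offer 1 costs 72 × $1,186.57 + $400.00 = $85,833.04; Offer 2 costs 72 × $1,122.47 + $3,000.00 = $83,817.84.
Offer 2 is cheaper by $85,833.04 − $83,817.84 = $2,015.20.

Offer 2 by $2,015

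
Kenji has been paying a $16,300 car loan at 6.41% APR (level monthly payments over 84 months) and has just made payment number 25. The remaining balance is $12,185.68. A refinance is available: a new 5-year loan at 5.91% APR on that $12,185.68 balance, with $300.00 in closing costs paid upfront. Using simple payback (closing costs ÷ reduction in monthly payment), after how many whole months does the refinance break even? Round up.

48 months

Current payment = 16,300 × 6.41%/12 / (1 − (1+0.0053417)^−84) = $241.34.
Refinanced payment = 12,185.68 × 0.0049250 / (1 − (1+0.0049250)^−60) = $235.07.
Monthly savings = $241.34 − $235.07 = $6.27.
Break-even = $300.00 / $6.27 = 47.85 → 48 months.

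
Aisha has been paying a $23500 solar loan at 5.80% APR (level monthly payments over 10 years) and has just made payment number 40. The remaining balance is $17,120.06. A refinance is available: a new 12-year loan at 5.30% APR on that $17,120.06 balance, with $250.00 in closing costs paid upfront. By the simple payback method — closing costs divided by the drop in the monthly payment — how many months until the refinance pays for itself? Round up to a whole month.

3 months

Current payment = 23,500 × 5.8%/12 / (1 − (1+0.0048333)^−120) = $258.54.
Refinanced payment = 17,120.06 × 0.0044167 / (1 − (1+0.0044167)^−144) = $160.93.
Monthly savings = $258.54 − $160.93 = $97.61.
Break-even = $250.00 / $97.61 = 2.56 → 3 months.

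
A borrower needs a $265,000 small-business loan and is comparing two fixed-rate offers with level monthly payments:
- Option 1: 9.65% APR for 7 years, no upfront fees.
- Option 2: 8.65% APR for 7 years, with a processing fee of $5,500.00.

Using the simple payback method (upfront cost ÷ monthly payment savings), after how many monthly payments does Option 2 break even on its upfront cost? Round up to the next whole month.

Option 1: at 9.65% the monthly rate is 0.0080417, so the payment is 265,000 × 0.0080417 / (1 − 1.0080417^−84) = $4,351.54.
Option 2: monthly rate = 8.65%/12 = 0.0072083; payment = 265,000 × 0.0072083 / (1 − (1+0.0072083)^−84) = $4,216.69.
Monthly savings = $4,351.54 − $4,216.69 = $134.85.
Break-even = $5,500.00 / $134.85 = 40.79 → 41 months.

41 months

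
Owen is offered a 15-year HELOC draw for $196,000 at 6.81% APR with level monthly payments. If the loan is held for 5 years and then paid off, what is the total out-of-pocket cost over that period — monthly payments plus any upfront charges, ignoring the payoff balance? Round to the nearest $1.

$104,457

Monthly rate = 6.81%/12 = 0.0056750; payment = 196,000 × 0.0056750 / (1 − (1+0.0056750)^−180) = $1,740.95.
Total outlay = 60 × $1,740.95 = $104,457.00.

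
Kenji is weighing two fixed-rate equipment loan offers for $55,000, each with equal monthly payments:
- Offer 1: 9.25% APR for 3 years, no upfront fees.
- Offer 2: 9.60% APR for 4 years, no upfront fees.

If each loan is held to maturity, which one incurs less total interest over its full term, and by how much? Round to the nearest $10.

Offer 1: at 9.25% the monthly rate is 0.0077083, so the payment is 55,000 × 0.0077083 / (1 − 1.0077083^−36) = $1,755.39.
Total interest on Offer 1 = 36 × $1,755.39 − $55,000 = $8,194.04.
Offer 2: at 9.60% the monthly rate is 0.0080000, so the payment is 55,000 × 0.0080000 / (1 − 1.0080000^−48) = $1,384.40.
Total interest on Offer 2 = 48 × $1,384.40 − $55,000 = $11,451.20.
Offer 1 is lower by $3,257.16.

Offer 1 by $3,260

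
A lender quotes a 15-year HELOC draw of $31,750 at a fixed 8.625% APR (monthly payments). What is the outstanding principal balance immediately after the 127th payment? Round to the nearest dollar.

$13,842

With monthly rate i = 8.625%/12 = 0.0071875, the balance after k of n payments is P · [(1+i)^n − (1+i)^k] / [(1+i)^n − 1].
(1+0.0071875)^180 = 3.62960107 and (1+0.0071875)^127 = 2.48319916, so the balance is 31,750 × (3.62960107 − 2.48319916) / (3.62960107 − 1) = $13,841.74.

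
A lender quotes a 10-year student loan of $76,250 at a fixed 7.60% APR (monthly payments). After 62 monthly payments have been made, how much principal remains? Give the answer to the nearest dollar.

With monthly rate i = 7.6%/12 = 0.0063333, the balance after k of n payments is P · [(1+i)^n − (1+i)^k] / [(1+i)^n − 1].
(1+0.0063333)^120 = 2.13315786 and (1+0.0063333)^62 = 1.47909209, so the balance is 76,250 × (2.13315786 − 1.47909209) / (2.13315786 − 1) = $44,011.97.

$44,012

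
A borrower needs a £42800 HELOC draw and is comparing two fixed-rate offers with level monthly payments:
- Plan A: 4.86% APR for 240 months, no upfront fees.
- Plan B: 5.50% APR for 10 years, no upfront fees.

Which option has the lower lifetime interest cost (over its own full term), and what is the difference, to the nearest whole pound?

Plan B by £11,260

Plan A: at 4.86% the monthly rate is 0.0040500, so the payment is 42,800 × 0.0040500 / (1 − 1.0040500^−240) = £279.16.
Total interest on Plan A = 240 × £279.16 − £42,800 = £24,198.40.
Plan B: at 5.50% the monthly rate is 0.0045833, so the payment is 42,800 × 0.0045833 / (1 − 1.0045833^−120) = £464.49.
Total interest on Plan B = 120 × £464.49 − £42,800 = £12,938.80.
Plan B is lower by £11,259.60.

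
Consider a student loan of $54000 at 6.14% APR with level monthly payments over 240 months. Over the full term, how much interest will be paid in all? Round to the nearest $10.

$39,900

Monthly rate = 6.14%/12 = 0.0051167; payment = 54,000 × 0.0051167 / (1 − (1+0.0051167)^−240) = $391.25.
Total paid = 240 × $391.25 = $93,900.00; interest = $93,900.00 − $54,000 = $39,900.00.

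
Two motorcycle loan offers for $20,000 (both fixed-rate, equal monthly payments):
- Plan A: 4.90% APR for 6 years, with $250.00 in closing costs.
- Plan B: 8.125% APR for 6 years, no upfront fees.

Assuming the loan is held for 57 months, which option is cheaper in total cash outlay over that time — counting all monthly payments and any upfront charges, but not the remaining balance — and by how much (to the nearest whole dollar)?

Plan A: at 4.90% the monthly rate is 0.0040833, so the payment is 20,000 × 0.0040833 / (1 − 1.0040833^−72) = $321.17.
Plan B: at 8.125% the monthly rate is 0.0067708, so the payment is 20,000 × 0.0067708 / (1 − 1.0067708^−72) = $351.89.
Over 57 months: Plan A costs 57 × $321.17 + $250.00 = $18,556.69; Plan B costs 57 × $351.89 = $20,057.73.
Plan A is cheaper by $20,057.73 − $18,556.69 = $1,501.04.

Plan A by $1,501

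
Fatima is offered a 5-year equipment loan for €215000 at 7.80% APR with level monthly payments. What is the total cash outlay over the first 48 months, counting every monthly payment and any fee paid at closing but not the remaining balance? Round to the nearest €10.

€208,270

At 7.80% the monthly rate is 0.0065000, so the payment is 215,000 × 0.0065000 / (1 − 1.0065000^−60) = €4,338.87.
Total outlay = 48 × €4,338.87 = €208,265.76.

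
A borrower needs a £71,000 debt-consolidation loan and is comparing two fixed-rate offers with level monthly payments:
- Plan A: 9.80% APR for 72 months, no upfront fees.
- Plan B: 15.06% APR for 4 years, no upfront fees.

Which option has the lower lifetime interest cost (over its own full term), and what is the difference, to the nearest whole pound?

Plan A: at 9.80% the monthly rate is 0.0081667, so the payment is 71,000 × 0.0081667 / (1 − 1.0081667^−72) = £1,308.18.
Total interest on Plan A = 72 × £1,308.18 − £71,000 = £23,188.96.
Plan B: monthly rate = 15.06%/12 = 0.0125500; payment = 71,000 × 0.0125500 / (1 − (1+0.0125500)^−48) = £1,978.14.
Total interest on Plan B = 48 × £1,978.14 − £71,000 = £23,950.72.
Plan A is lower by £761.76.

Plan A by £762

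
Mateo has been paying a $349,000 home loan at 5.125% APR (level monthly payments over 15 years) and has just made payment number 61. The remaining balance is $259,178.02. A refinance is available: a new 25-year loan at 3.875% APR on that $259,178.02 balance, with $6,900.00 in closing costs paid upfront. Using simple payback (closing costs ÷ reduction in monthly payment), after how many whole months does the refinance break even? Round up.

5 months

Current payment = 349,000 × 5.125%/12 / (1 − (1+0.0042708)^−180) = $2,782.65.
Refinanced payment = 259,178.02 × 0.0032292 / (1 − (1+0.0032292)^−300) = $1,350.21.
Monthly savings = $2,782.65 − $1,350.21 = $1,432.44.
Break-even = $6,900.00 / $1,432.44 = 4.82 → 5 months.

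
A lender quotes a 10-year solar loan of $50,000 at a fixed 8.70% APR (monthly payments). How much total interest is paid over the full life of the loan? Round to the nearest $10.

$25,030

Monthly rate = 8.7%/12 = 0.0072500; payment = 50,000 × 0.0072500 / (1 − (1+0.0072500)^−120) = $625.29.
Total paid = 120 × $625.29 = $75,034.80; interest = $75,034.80 − $50,000 = $25,034.80.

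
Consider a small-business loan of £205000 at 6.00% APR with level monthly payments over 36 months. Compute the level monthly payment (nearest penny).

Monthly rate = 6%/12 = 0.0050000; payment = 205,000 × 0.0050000 / (1 − (1+0.0050000)^−36) = £6,236.50.

£6,236.50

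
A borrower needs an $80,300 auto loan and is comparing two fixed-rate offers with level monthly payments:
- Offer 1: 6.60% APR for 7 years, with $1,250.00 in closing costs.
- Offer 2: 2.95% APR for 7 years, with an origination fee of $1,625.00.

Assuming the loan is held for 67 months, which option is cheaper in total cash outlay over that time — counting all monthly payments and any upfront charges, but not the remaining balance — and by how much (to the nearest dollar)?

Offer 1: monthly rate = 6.6%/12 = 0.0055000; payment = 80,300 × 0.0055000 / (1 − (1+0.0055000)^−84) = $1,196.30.
Offer 2: at 2.95% the monthly rate is 0.0024583, so the payment is 80,300 × 0.0024583 / (1 − 1.0024583^−84) = $1,059.22.
Over 67 months: Offer 1 costs 67 × $1,196.30 + $1,250.00 = $81,402.10; Offer 2 costs 67 × $1,059.22 + $1,625.00 = $72,592.74.
Offer 2 is cheaper by $81,402.10 − $72,592.74 = $8,809.36.

Offer 2 by $8,809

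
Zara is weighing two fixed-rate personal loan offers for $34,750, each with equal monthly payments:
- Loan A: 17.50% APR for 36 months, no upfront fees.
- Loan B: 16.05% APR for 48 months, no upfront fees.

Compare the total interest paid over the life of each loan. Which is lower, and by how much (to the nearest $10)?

Loan A: monthly rate = 17.5%/12 = 0.0145833; payment = 34,750 × 0.0145833 / (1 − (1+0.0145833)^−36) = $1,247.60.
Total interest on Loan A = 36 × $1,247.60 − $34,750 = $10,163.60.
Loan B: at 16.05% the monthly rate is 0.0133750, so the payment is 34,750 × 0.0133750 / (1 − 1.0133750^−48) = $985.71.
Total interest on Loan B = 48 × $985.71 − $34,750 = $12,564.08.
Loan A is lower by $2,400.48.

Loan A by $2,400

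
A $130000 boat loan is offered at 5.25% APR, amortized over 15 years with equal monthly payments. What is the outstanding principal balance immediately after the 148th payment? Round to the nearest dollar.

$31,143

With monthly rate i = 5.25%/12 = 0.0043750, the balance after k of n payments is P · [(1+i)^n − (1+i)^k] / [(1+i)^n − 1].
(1+0.0043750)^180 = 2.19412285 and (1+0.0043750)^148 = 1.90806132, so the balance is 130,000 × (2.19412285 − 1.90806132) / (2.19412285 − 1) = $31,142.52.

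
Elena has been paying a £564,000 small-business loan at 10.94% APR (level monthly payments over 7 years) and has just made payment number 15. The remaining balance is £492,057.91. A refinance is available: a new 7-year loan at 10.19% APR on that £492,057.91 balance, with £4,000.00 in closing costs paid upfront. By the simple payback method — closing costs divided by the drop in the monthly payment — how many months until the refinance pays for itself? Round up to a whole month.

Current payment = 564,000 × 10.94%/12 / (1 − (1+0.0091167)^−84) = £9,639.27.
Refinanced payment = 492,057.91 × 0.0084917 / (1 − (1+0.0084917)^−84) = £8,217.13.
Monthly savings = £9,639.27 − £8,217.13 = £1,422.14.
Break-even = £4,000.00 / £1,422.14 = 2.81 → 3 months.

3 months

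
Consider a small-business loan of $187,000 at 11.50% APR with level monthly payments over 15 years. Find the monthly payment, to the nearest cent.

At 11.50% the monthly rate is 0.0095833, so the payment is 187,000 × 0.0095833 / (1 − 1.0095833^−180) = $2,184.51.

$2,184.51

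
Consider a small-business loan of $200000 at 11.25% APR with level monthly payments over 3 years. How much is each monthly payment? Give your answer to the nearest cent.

$6,571.45

Monthly rate = 11.25%/12 = 0.0093750; payment = 200,000 × 0.0093750 / (1 − (1+0.0093750)^−36) = $6,571.45.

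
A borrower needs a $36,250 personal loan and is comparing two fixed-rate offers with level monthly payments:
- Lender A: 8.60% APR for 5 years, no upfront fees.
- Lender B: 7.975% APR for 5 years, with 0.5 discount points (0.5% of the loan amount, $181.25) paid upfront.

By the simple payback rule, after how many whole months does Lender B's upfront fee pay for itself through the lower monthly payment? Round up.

Lender A: monthly rate = 8.6%/12 = 0.0071667; payment = 36,250 × 0.0071667 / (1 − (1+0.0071667)^−60) = $745.47.
Lender B: monthly rate = 7.975%/12 = 0.0066458; payment = 36,250 × 0.0066458 / (1 − (1+0.0066458)^−60) = $734.59.
Monthly savings = $745.47 − $734.59 = $10.88.
Break-even = $181.25 / $10.88 = 16.66 → 17 months.

17 months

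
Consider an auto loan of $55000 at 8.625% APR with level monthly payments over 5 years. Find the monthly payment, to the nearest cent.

$1,131.73

Monthly rate = 8.625%/12 = 0.0071875; payment = 55,000 × 0.0071875 / (1 − (1+0.0071875)^−60) = $1,131.73.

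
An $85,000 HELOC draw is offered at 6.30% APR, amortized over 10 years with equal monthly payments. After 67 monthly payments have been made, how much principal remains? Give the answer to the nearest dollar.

$44,154

With monthly rate i = 6.3%/12 = 0.0052500, the balance after k of n payments is P · [(1+i)^n − (1+i)^k] / [(1+i)^n − 1].
(1+0.0052500)^120 = 1.87451885 and (1+0.0052500)^67 = 1.42024569, so the balance is 85,000 × (1.87451885 − 1.42024569) / (1.87451885 − 1) = $44,153.67.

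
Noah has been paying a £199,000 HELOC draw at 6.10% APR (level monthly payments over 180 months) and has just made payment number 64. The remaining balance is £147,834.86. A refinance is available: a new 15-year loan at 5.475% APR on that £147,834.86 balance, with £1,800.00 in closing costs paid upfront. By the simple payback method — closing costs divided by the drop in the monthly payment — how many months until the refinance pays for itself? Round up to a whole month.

4 months

Current payment = 199,000 × 6.1%/12 / (1 − (1+0.0050833)^−180) = £1,690.05.
Refinanced payment = 147,834.86 × 0.0045625 / (1 − (1+0.0045625)^−180) = £1,205.97.
Monthly savings = £1,690.05 − £1,205.97 = £484.08.
Break-even = £1,800.00 / £484.08 = 3.72 → 4 months.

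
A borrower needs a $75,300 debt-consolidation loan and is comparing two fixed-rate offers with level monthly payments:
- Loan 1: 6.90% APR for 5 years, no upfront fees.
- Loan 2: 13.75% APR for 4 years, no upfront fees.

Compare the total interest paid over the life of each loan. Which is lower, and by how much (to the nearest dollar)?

Loan 1 by $9,067

Loan 1: at 6.90% the monthly rate is 0.0057500, so the payment is 75,300 × 0.0057500 / (1 − 1.0057500^−60) = $1,487.48.
Total interest on Loan 1 = 60 × $1,487.48 − $75,300 = $13,948.80.
Loan 2: at 13.75% the monthly rate is 0.0114583, so the payment is 75,300 × 0.0114583 / (1 − 1.0114583^−48) = $2,048.25.
Total interest on Loan 2 = 48 × $2,048.25 − $75,300 = $23,016.00.
Loan 1 is lower by $9,067.20.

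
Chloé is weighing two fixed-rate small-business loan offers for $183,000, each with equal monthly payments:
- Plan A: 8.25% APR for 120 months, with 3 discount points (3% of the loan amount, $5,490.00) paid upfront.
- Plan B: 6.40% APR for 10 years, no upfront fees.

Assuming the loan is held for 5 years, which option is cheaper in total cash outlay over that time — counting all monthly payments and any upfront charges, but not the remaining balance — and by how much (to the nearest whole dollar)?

Plan A: monthly rate = 8.25%/12 = 0.0068750; payment = 183,000 × 0.0068750 / (1 − (1+0.0068750)^−120) = $2,244.54.
Plan B: at 6.40% the monthly rate is 0.0053333, so the payment is 183,000 × 0.0053333 / (1 − 1.0053333^−120) = $2,068.63.
Over 60 months: Plan A costs 60 × $2,244.54 + $5,490.00 = $140,162.40; Plan B costs 60 × $2,068.63 = $124,117.80.
Plan B is cheaper by $140,162.40 − $124,117.80 = $16,044.60.

Plan B by $16,045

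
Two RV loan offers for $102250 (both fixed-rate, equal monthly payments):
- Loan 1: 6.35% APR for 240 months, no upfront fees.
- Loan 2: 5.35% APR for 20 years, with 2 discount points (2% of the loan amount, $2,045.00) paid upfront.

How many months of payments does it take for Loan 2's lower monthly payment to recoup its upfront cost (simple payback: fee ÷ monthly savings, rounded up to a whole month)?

Loan 1: at 6.35% the monthly rate is 0.0052917, so the payment is 102,250 × 0.0052917 / (1 − 1.0052917^−240) = $753.35.
Loan 2: at 5.35% the monthly rate is 0.0044583, so the payment is 102,250 × 0.0044583 / (1 − 1.0044583^−240) = $694.73.
Monthly savings = $753.35 − $694.73 = $58.62.
Break-even = $2,045.00 / $58.62 = 34.89 → 35 months.

35 months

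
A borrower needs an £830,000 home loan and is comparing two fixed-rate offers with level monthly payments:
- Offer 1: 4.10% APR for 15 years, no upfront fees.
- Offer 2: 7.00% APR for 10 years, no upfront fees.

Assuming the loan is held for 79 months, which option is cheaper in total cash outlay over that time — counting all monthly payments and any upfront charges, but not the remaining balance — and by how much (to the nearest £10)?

Offer 1 by £273,020

Offer 1: monthly rate = 4.1%/12 = 0.0034167; payment = 830,000 × 0.0034167 / (1 − (1+0.0034167)^−180) = £6,181.09.
Offer 2: monthly rate = 7%/12 = 0.0058333; payment = 830,000 × 0.0058333 / (1 − (1+0.0058333)^−120) = £9,637.00.
Over 79 months: Offer 1 costs 79 × £6,181.09 = £488,306.11; Offer 2 costs 79 × £9,637.00 = £761,323.00.
Offer 1 is cheaper by £761,323.00 − £488,306.11 = £273,016.89.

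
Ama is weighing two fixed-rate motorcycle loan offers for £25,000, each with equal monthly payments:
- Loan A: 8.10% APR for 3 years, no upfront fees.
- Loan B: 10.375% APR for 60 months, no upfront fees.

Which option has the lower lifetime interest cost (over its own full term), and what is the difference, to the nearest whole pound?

Loan A by £3,904

Loan A: at 8.10% the monthly rate is 0.0067500, so the payment is 25,000 × 0.0067500 / (1 − 1.0067500^−36) = £784.56.
Total interest on Loan A = 36 × £784.56 − £25,000 = £3,244.16.
Loan B: at 10.375% the monthly rate is 0.0086458, so the payment is 25,000 × 0.0086458 / (1 − 1.0086458^−60) = £535.80.
Total interest on Loan B = 60 × £535.80 − £25,000 = £7,148.00.
Loan A is lower by £3,903.84.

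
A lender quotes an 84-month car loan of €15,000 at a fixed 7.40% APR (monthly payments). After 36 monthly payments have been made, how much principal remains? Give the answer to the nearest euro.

With monthly rate i = 7.4%/12 = 0.0061667, the balance after k of n payments is P · [(1+i)^n − (1+i)^k] / [(1+i)^n − 1].
(1+0.0061667)^84 = 1.67599894 and (1+0.0061667)^36 = 1.24772052, so the balance is 15,000 × (1.67599894 − 1.24772052) / (1.67599894 − 1) = €9,503.23.

€9,503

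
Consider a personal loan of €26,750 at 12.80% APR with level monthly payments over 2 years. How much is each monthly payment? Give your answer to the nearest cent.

At 12.80% the monthly rate is 0.0106667, so the payment is 26,750 × 0.0106667 / (1 − 1.0106667^−24) = €1,269.23.

€1,269.23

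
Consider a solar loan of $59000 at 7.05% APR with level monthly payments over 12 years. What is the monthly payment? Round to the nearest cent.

At 7.05% the monthly rate is 0.0058750, so the payment is 59,000 × 0.0058750 / (1 − 1.0058750^−144) = $608.32.

$608.32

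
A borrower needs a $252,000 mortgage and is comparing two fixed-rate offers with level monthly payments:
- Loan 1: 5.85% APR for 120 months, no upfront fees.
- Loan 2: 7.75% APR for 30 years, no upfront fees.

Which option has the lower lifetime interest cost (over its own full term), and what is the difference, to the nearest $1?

Loan 1 by $316,477

Loan 1: at 5.85% the monthly rate is 0.0048750, so the payment is 252,000 × 0.0048750 / (1 − 1.0048750^−120) = $2,778.77.
Total interest on Loan 1 = 120 × $2,778.77 − $252,000 = $81,452.40.
Loan 2: monthly rate = 7.75%/12 = 0.0064583; payment = 252,000 × 0.0064583 / (1 − (1+0.0064583)^−360) = $1,805.36.
Total interest on Loan 2 = 360 × $1,805.36 − $252,000 = $397,929.60.
Loan 1 is lower by $316,477.20.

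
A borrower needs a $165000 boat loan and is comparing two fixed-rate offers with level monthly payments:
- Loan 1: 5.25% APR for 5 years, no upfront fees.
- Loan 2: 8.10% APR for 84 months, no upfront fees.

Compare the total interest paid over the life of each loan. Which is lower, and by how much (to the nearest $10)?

Loan 1 by $28,750

Loan 1: monthly rate = 5.25%/12 = 0.0043750; payment = 165,000 × 0.0043750 / (1 − (1+0.0043750)^−60) = $3,132.69.
Total interest on Loan 1 = 60 × $3,132.69 − $165,000 = $22,961.40.
Loan 2: monthly rate = 8.1%/12 = 0.0067500; payment = 165,000 × 0.0067500 / (1 − (1+0.0067500)^−84) = $2,579.95.
Total interest on Loan 2 = 84 × $2,579.95 − $165,000 = $51,715.80.
Loan 1 is lower by $28,754.40.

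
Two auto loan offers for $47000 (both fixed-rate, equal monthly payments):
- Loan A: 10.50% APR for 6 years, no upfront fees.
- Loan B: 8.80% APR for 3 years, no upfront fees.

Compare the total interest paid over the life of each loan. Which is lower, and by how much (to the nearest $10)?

Loan A: at 10.50% the monthly rate is 0.0087500, so the payment is 47,000 × 0.0087500 / (1 − 1.0087500^−72) = $882.61.
Total interest on Loan A = 72 × $882.61 − $47,000 = $16,547.92.
Loan B: at 8.80% the monthly rate is 0.0073333, so the payment is 47,000 × 0.0073333 / (1 − 1.0073333^−36) = $1,490.22.
Total interest on Loan B = 36 × $1,490.22 − $47,000 = $6,647.92.
Loan B is lower by $9,900.00.

Loan B by $9,900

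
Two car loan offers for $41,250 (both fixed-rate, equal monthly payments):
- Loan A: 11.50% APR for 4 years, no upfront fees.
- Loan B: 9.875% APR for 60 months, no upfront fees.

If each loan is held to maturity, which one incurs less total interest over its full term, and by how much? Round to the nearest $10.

Loan A: at 11.50% the monthly rate is 0.0095833, so the payment is 41,250 × 0.0095833 / (1 − 1.0095833^−48) = $1,076.17.
Total interest on Loan A = 48 × $1,076.17 − $41,250 = $10,406.16.
Loan B: monthly rate = 9.875%/12 = 0.0082292; payment = 41,250 × 0.0082292 / (1 − (1+0.0082292)^−60) = $873.91.
Total interest on Loan B = 60 × $873.91 − $41,250 = $11,184.60.
Loan A is lower by $778.44.

Loan A by $780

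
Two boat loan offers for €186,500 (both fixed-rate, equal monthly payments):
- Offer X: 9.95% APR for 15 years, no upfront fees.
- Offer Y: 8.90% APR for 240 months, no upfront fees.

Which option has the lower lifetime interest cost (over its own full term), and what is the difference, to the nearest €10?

Offer X by €40,120

Offer X: at 9.95% the monthly rate is 0.0082917, so the payment is 186,500 × 0.0082917 / (1 − 1.0082917^−180) = €1,998.44.
Total interest on Offer X = 180 × €1,998.44 − €186,500 = €173,219.20.
Offer Y: monthly rate = 8.9%/12 = 0.0074167; payment = 186,500 × 0.0074167 / (1 − (1+0.0074167)^−240) = €1,666.01.
Total interest on Offer Y = 240 × €1,666.01 − €186,500 = €213,342.40.
Offer X is lower by €40,123.20.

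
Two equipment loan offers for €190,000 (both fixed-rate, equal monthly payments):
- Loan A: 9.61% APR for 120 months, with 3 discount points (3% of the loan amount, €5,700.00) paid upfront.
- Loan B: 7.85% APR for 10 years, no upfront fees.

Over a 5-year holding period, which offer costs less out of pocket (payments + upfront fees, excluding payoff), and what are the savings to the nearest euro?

Loan B by €16,489

Loan A: monthly rate = 9.61%/12 = 0.0080083; payment = 190,000 × 0.0080083 / (1 − (1+0.0080083)^−120) = €2,470.01.
Loan B: at 7.85% the monthly rate is 0.0065417, so the payment is 190,000 × 0.0065417 / (1 − 1.0065417^−120) = €2,290.19.
Over 60 months: Loan A costs 60 × €2,470.01 + €5,700.00 = €153,900.60; Loan B costs 60 × €2,290.19 = €137,411.40.
Loan B is cheaper by €153,900.60 − €137,411.40 = €16,489.20.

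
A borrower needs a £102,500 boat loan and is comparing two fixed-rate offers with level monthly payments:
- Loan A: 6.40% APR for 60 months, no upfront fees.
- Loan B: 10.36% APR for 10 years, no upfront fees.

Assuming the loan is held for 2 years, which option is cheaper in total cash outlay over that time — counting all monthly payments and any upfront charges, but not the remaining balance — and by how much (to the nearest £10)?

Loan A: monthly rate = 6.4%/12 = 0.0053333; payment = 102,500 × 0.0053333 / (1 − (1+0.0053333)^−60) = £2,000.73.
Loan B: monthly rate = 10.36%/12 = 0.0086333; payment = 102,500 × 0.0086333 / (1 − (1+0.0086333)^−120) = £1,375.06.
Over 24 months: Loan A costs 24 × £2,000.73 = £48,017.52; Loan B costs 24 × £1,375.06 = £33,001.44.
Loan B is cheaper by £48,017.52 − £33,001.44 = £15,016.08.

Loan B by £15,020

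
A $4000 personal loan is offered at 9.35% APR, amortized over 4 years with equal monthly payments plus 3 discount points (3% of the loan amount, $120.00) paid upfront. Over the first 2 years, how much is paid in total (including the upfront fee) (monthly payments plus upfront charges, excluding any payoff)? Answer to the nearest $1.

Monthly rate = 9.35%/12 = 0.0077917; payment = 4,000 × 0.0077917 / (1 − (1+0.0077917)^−48) = $100.21.
Total outlay = 24 × $100.21 + $120.00 = $2,525.04.

$2,525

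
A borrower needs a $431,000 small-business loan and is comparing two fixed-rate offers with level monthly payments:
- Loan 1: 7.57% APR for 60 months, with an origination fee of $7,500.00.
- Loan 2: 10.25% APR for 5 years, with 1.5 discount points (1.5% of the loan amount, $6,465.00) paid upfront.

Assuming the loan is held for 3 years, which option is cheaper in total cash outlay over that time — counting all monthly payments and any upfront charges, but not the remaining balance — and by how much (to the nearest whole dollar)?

Loan 1 by $19,121

Loan 1: monthly rate = 7.57%/12 = 0.0063083; payment = 431,000 × 0.0063083 / (1 − (1+0.0063083)^−60) = $8,650.70.
Loan 2: at 10.25% the monthly rate is 0.0085417, so the payment is 431,000 × 0.0085417 / (1 − 1.0085417^−60) = $9,210.58.
Over 36 months: Loan 1 costs 36 × $8,650.70 + $7,500.00 = $318,925.20; Loan 2 costs 36 × $9,210.58 + $6,465.00 = $338,045.88.
Loan 1 is cheaper by $338,045.88 − $318,925.20 = $19,120.68.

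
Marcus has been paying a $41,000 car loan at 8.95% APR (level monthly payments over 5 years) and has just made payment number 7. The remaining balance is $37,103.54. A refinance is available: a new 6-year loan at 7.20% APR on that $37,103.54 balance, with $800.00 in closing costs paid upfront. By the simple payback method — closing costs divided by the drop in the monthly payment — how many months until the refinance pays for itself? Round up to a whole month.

4 months

Current payment = 41,000 × 8.95%/12 / (1 − (1+0.0074583)^−60) = $850.10.
Refinanced payment = 37,103.54 × 0.0060000 / (1 − (1+0.0060000)^−72) = $636.15.
Monthly savings = $850.10 − $636.15 = $213.95.
Break-even = $800.00 / $213.95 = 3.74 → 4 months.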